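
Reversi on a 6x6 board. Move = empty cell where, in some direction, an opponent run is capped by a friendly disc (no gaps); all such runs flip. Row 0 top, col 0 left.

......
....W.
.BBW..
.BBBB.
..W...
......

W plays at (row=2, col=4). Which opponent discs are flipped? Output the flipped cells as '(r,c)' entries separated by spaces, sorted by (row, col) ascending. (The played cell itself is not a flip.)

Dir NW: first cell '.' (not opp) -> no flip
Dir N: first cell 'W' (not opp) -> no flip
Dir NE: first cell '.' (not opp) -> no flip
Dir W: first cell 'W' (not opp) -> no flip
Dir E: first cell '.' (not opp) -> no flip
Dir SW: opp run (3,3) capped by W -> flip
Dir S: opp run (3,4), next='.' -> no flip
Dir SE: first cell '.' (not opp) -> no flip

Answer: (3,3)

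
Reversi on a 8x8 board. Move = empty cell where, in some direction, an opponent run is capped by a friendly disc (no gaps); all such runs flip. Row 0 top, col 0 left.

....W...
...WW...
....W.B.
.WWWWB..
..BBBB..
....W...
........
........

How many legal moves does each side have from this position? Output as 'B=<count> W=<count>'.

-- B to move --
(0,2): flips 2 -> legal
(0,3): no bracket -> illegal
(0,5): no bracket -> illegal
(1,2): no bracket -> illegal
(1,5): flips 2 -> legal
(2,0): flips 1 -> legal
(2,1): flips 1 -> legal
(2,2): flips 2 -> legal
(2,3): flips 2 -> legal
(2,5): flips 1 -> legal
(3,0): flips 4 -> legal
(4,0): no bracket -> illegal
(4,1): no bracket -> illegal
(5,3): no bracket -> illegal
(5,5): no bracket -> illegal
(6,3): flips 1 -> legal
(6,4): flips 1 -> legal
(6,5): flips 1 -> legal
B mobility = 11
-- W to move --
(1,5): no bracket -> illegal
(1,6): no bracket -> illegal
(1,7): no bracket -> illegal
(2,5): no bracket -> illegal
(2,7): no bracket -> illegal
(3,6): flips 2 -> legal
(3,7): no bracket -> illegal
(4,1): no bracket -> illegal
(4,6): flips 1 -> legal
(5,1): flips 1 -> legal
(5,2): flips 2 -> legal
(5,3): flips 2 -> legal
(5,5): flips 1 -> legal
(5,6): flips 1 -> legal
W mobility = 7

Answer: B=11 W=7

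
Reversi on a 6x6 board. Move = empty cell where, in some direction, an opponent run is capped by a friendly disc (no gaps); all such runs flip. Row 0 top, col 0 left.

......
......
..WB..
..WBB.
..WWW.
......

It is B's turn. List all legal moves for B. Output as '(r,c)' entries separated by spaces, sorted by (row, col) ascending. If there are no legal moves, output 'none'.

(1,1): flips 1 -> legal
(1,2): no bracket -> illegal
(1,3): no bracket -> illegal
(2,1): flips 1 -> legal
(3,1): flips 1 -> legal
(3,5): no bracket -> illegal
(4,1): flips 1 -> legal
(4,5): no bracket -> illegal
(5,1): flips 1 -> legal
(5,2): flips 1 -> legal
(5,3): flips 1 -> legal
(5,4): flips 1 -> legal
(5,5): flips 1 -> legal

Answer: (1,1) (2,1) (3,1) (4,1) (5,1) (5,2) (5,3) (5,4) (5,5)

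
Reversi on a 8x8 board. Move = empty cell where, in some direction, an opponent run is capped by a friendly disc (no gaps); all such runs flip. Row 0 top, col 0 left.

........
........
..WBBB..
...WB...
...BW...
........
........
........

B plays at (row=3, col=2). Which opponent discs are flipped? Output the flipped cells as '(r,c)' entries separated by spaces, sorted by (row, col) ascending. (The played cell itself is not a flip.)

Dir NW: first cell '.' (not opp) -> no flip
Dir N: opp run (2,2), next='.' -> no flip
Dir NE: first cell 'B' (not opp) -> no flip
Dir W: first cell '.' (not opp) -> no flip
Dir E: opp run (3,3) capped by B -> flip
Dir SW: first cell '.' (not opp) -> no flip
Dir S: first cell '.' (not opp) -> no flip
Dir SE: first cell 'B' (not opp) -> no flip

Answer: (3,3)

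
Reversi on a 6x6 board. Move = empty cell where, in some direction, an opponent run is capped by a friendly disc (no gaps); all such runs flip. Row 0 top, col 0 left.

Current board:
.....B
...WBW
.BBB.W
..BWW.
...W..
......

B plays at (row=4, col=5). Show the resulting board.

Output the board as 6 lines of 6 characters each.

Answer: .....B
...WBW
.BBB.W
..BWB.
...W.B
......

Derivation:
Place B at (4,5); scan 8 dirs for brackets.
Dir NW: opp run (3,4) capped by B -> flip
Dir N: first cell '.' (not opp) -> no flip
Dir NE: edge -> no flip
Dir W: first cell '.' (not opp) -> no flip
Dir E: edge -> no flip
Dir SW: first cell '.' (not opp) -> no flip
Dir S: first cell '.' (not opp) -> no flip
Dir SE: edge -> no flip
All flips: (3,4)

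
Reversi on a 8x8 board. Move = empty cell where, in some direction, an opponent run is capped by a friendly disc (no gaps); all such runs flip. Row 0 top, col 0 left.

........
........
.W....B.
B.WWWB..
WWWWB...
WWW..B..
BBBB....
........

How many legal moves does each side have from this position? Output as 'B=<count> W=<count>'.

-- B to move --
(1,0): no bracket -> illegal
(1,1): no bracket -> illegal
(1,2): flips 1 -> legal
(2,0): no bracket -> illegal
(2,2): flips 4 -> legal
(2,3): no bracket -> illegal
(2,4): flips 4 -> legal
(2,5): flips 3 -> legal
(3,1): flips 5 -> legal
(4,5): no bracket -> illegal
(5,3): no bracket -> illegal
(5,4): no bracket -> illegal
B mobility = 5
-- W to move --
(1,5): no bracket -> illegal
(1,6): no bracket -> illegal
(1,7): no bracket -> illegal
(2,0): flips 1 -> legal
(2,4): no bracket -> illegal
(2,5): no bracket -> illegal
(2,7): no bracket -> illegal
(3,1): no bracket -> illegal
(3,6): flips 1 -> legal
(3,7): no bracket -> illegal
(4,5): flips 1 -> legal
(4,6): no bracket -> illegal
(5,3): no bracket -> illegal
(5,4): flips 1 -> legal
(5,6): no bracket -> illegal
(6,4): no bracket -> illegal
(6,5): no bracket -> illegal
(6,6): flips 2 -> legal
(7,0): flips 2 -> legal
(7,1): flips 1 -> legal
(7,2): flips 2 -> legal
(7,3): flips 1 -> legal
(7,4): flips 1 -> legal
W mobility = 10

Answer: B=5 W=10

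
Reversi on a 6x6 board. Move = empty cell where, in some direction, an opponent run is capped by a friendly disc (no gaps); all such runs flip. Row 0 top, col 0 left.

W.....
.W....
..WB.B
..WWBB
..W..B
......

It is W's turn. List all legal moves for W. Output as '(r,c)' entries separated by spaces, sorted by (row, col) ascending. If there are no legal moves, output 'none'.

Answer: (1,3) (1,4) (2,4)

Derivation:
(1,2): no bracket -> illegal
(1,3): flips 1 -> legal
(1,4): flips 1 -> legal
(1,5): no bracket -> illegal
(2,4): flips 1 -> legal
(4,3): no bracket -> illegal
(4,4): no bracket -> illegal
(5,4): no bracket -> illegal
(5,5): no bracket -> illegal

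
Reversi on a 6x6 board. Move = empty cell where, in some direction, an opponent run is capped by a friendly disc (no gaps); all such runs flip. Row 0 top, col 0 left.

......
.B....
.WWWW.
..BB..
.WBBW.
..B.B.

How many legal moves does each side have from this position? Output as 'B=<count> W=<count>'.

-- B to move --
(1,0): flips 1 -> legal
(1,2): flips 1 -> legal
(1,3): flips 1 -> legal
(1,4): flips 1 -> legal
(1,5): flips 1 -> legal
(2,0): no bracket -> illegal
(2,5): no bracket -> illegal
(3,0): flips 1 -> legal
(3,1): flips 1 -> legal
(3,4): flips 1 -> legal
(3,5): no bracket -> illegal
(4,0): flips 1 -> legal
(4,5): flips 1 -> legal
(5,0): flips 1 -> legal
(5,1): no bracket -> illegal
(5,3): no bracket -> illegal
(5,5): flips 1 -> legal
B mobility = 12
-- W to move --
(0,0): flips 1 -> legal
(0,1): flips 1 -> legal
(0,2): no bracket -> illegal
(1,0): no bracket -> illegal
(1,2): no bracket -> illegal
(2,0): no bracket -> illegal
(3,1): no bracket -> illegal
(3,4): no bracket -> illegal
(4,5): no bracket -> illegal
(5,1): flips 2 -> legal
(5,3): flips 2 -> legal
(5,5): no bracket -> illegal
W mobility = 4

Answer: B=12 W=4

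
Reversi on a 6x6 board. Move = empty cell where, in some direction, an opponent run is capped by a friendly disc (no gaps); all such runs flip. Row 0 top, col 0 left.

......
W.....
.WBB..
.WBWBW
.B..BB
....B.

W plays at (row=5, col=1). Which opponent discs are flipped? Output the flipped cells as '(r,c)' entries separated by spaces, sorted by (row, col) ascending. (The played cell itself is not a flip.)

Dir NW: first cell '.' (not opp) -> no flip
Dir N: opp run (4,1) capped by W -> flip
Dir NE: first cell '.' (not opp) -> no flip
Dir W: first cell '.' (not opp) -> no flip
Dir E: first cell '.' (not opp) -> no flip
Dir SW: edge -> no flip
Dir S: edge -> no flip
Dir SE: edge -> no flip

Answer: (4,1)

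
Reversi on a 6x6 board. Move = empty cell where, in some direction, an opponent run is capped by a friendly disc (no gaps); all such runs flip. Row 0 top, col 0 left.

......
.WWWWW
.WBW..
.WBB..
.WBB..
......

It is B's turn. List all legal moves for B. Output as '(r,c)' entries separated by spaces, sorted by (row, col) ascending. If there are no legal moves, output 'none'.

(0,0): flips 1 -> legal
(0,1): no bracket -> illegal
(0,2): flips 1 -> legal
(0,3): flips 2 -> legal
(0,4): flips 1 -> legal
(0,5): flips 2 -> legal
(1,0): flips 1 -> legal
(2,0): flips 2 -> legal
(2,4): flips 1 -> legal
(2,5): no bracket -> illegal
(3,0): flips 1 -> legal
(3,4): no bracket -> illegal
(4,0): flips 2 -> legal
(5,0): flips 1 -> legal
(5,1): no bracket -> illegal
(5,2): no bracket -> illegal

Answer: (0,0) (0,2) (0,3) (0,4) (0,5) (1,0) (2,0) (2,4) (3,0) (4,0) (5,0)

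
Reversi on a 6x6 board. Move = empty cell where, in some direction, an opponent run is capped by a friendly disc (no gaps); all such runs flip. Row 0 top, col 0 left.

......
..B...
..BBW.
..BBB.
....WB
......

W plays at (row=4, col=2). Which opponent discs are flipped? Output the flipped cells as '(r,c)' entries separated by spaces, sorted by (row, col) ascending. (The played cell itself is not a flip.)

Dir NW: first cell '.' (not opp) -> no flip
Dir N: opp run (3,2) (2,2) (1,2), next='.' -> no flip
Dir NE: opp run (3,3) capped by W -> flip
Dir W: first cell '.' (not opp) -> no flip
Dir E: first cell '.' (not opp) -> no flip
Dir SW: first cell '.' (not opp) -> no flip
Dir S: first cell '.' (not opp) -> no flip
Dir SE: first cell '.' (not opp) -> no flip

Answer: (3,3)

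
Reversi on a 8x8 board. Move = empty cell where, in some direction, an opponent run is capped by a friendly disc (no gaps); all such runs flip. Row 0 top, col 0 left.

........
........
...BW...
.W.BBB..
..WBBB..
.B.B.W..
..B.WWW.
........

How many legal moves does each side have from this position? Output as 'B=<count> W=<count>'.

-- B to move --
(1,3): flips 1 -> legal
(1,4): flips 1 -> legal
(1,5): flips 1 -> legal
(2,0): flips 2 -> legal
(2,1): no bracket -> illegal
(2,2): no bracket -> illegal
(2,5): flips 1 -> legal
(3,0): no bracket -> illegal
(3,2): no bracket -> illegal
(4,0): no bracket -> illegal
(4,1): flips 1 -> legal
(4,6): no bracket -> illegal
(5,2): no bracket -> illegal
(5,4): no bracket -> illegal
(5,6): no bracket -> illegal
(5,7): no bracket -> illegal
(6,3): no bracket -> illegal
(6,7): no bracket -> illegal
(7,3): no bracket -> illegal
(7,4): no bracket -> illegal
(7,5): flips 3 -> legal
(7,6): no bracket -> illegal
(7,7): flips 2 -> legal
B mobility = 8
-- W to move --
(1,2): no bracket -> illegal
(1,3): no bracket -> illegal
(1,4): no bracket -> illegal
(2,2): flips 3 -> legal
(2,5): flips 2 -> legal
(2,6): no bracket -> illegal
(3,2): no bracket -> illegal
(3,6): no bracket -> illegal
(4,0): no bracket -> illegal
(4,1): no bracket -> illegal
(4,6): flips 4 -> legal
(5,0): no bracket -> illegal
(5,2): no bracket -> illegal
(5,4): flips 2 -> legal
(5,6): no bracket -> illegal
(6,0): flips 1 -> legal
(6,1): no bracket -> illegal
(6,3): no bracket -> illegal
(7,1): no bracket -> illegal
(7,2): no bracket -> illegal
(7,3): no bracket -> illegal
W mobility = 5

Answer: B=8 W=5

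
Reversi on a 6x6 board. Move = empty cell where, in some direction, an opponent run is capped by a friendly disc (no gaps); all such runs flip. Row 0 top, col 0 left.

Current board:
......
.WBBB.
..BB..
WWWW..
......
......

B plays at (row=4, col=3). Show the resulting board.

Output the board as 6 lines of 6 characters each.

Place B at (4,3); scan 8 dirs for brackets.
Dir NW: opp run (3,2), next='.' -> no flip
Dir N: opp run (3,3) capped by B -> flip
Dir NE: first cell '.' (not opp) -> no flip
Dir W: first cell '.' (not opp) -> no flip
Dir E: first cell '.' (not opp) -> no flip
Dir SW: first cell '.' (not opp) -> no flip
Dir S: first cell '.' (not opp) -> no flip
Dir SE: first cell '.' (not opp) -> no flip
All flips: (3,3)

Answer: ......
.WBBB.
..BB..
WWWB..
...B..
......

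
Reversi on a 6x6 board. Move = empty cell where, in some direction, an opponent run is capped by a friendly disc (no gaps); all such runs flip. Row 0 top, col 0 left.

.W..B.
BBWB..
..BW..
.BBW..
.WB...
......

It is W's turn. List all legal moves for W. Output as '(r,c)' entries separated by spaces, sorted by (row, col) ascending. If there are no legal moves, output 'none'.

(0,0): flips 2 -> legal
(0,2): no bracket -> illegal
(0,3): flips 1 -> legal
(0,5): no bracket -> illegal
(1,4): flips 1 -> legal
(1,5): no bracket -> illegal
(2,0): no bracket -> illegal
(2,1): flips 3 -> legal
(2,4): no bracket -> illegal
(3,0): flips 2 -> legal
(4,0): no bracket -> illegal
(4,3): flips 1 -> legal
(5,1): flips 1 -> legal
(5,2): flips 3 -> legal
(5,3): no bracket -> illegal

Answer: (0,0) (0,3) (1,4) (2,1) (3,0) (4,3) (5,1) (5,2)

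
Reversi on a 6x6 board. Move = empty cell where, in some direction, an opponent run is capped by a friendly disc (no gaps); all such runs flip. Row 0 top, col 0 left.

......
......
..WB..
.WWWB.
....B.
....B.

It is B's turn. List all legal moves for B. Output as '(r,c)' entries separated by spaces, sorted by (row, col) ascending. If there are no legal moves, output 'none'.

(1,1): flips 2 -> legal
(1,2): no bracket -> illegal
(1,3): no bracket -> illegal
(2,0): no bracket -> illegal
(2,1): flips 1 -> legal
(2,4): no bracket -> illegal
(3,0): flips 3 -> legal
(4,0): no bracket -> illegal
(4,1): flips 1 -> legal
(4,2): no bracket -> illegal
(4,3): flips 1 -> legal

Answer: (1,1) (2,1) (3,0) (4,1) (4,3)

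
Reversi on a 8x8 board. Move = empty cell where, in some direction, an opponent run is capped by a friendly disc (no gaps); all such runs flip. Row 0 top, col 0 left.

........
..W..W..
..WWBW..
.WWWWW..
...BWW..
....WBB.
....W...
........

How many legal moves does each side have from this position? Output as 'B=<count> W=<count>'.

-- B to move --
(0,1): flips 4 -> legal
(0,2): no bracket -> illegal
(0,3): no bracket -> illegal
(0,4): no bracket -> illegal
(0,5): flips 4 -> legal
(0,6): flips 1 -> legal
(1,1): flips 3 -> legal
(1,3): flips 2 -> legal
(1,4): no bracket -> illegal
(1,6): flips 2 -> legal
(2,0): no bracket -> illegal
(2,1): flips 3 -> legal
(2,6): flips 1 -> legal
(3,0): no bracket -> illegal
(3,6): no bracket -> illegal
(4,0): no bracket -> illegal
(4,1): no bracket -> illegal
(4,2): flips 1 -> legal
(4,6): flips 3 -> legal
(5,3): flips 1 -> legal
(6,3): no bracket -> illegal
(6,5): flips 1 -> legal
(7,3): flips 1 -> legal
(7,4): flips 4 -> legal
(7,5): no bracket -> illegal
B mobility = 14
-- W to move --
(1,3): flips 1 -> legal
(1,4): flips 1 -> legal
(4,2): flips 1 -> legal
(4,6): flips 1 -> legal
(4,7): no bracket -> illegal
(5,2): flips 1 -> legal
(5,3): flips 1 -> legal
(5,7): flips 2 -> legal
(6,5): flips 1 -> legal
(6,6): flips 1 -> legal
(6,7): flips 1 -> legal
W mobility = 10

Answer: B=14 W=10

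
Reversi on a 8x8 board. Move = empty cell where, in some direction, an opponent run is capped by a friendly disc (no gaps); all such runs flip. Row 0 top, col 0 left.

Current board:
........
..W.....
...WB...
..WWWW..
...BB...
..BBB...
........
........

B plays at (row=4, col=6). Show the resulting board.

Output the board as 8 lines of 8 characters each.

Place B at (4,6); scan 8 dirs for brackets.
Dir NW: opp run (3,5) capped by B -> flip
Dir N: first cell '.' (not opp) -> no flip
Dir NE: first cell '.' (not opp) -> no flip
Dir W: first cell '.' (not opp) -> no flip
Dir E: first cell '.' (not opp) -> no flip
Dir SW: first cell '.' (not opp) -> no flip
Dir S: first cell '.' (not opp) -> no flip
Dir SE: first cell '.' (not opp) -> no flip
All flips: (3,5)

Answer: ........
..W.....
...WB...
..WWWB..
...BB.B.
..BBB...
........
........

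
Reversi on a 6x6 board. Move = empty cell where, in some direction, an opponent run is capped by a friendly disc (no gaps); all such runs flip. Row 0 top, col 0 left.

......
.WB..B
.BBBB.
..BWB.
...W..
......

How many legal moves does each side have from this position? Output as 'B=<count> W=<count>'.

-- B to move --
(0,0): flips 1 -> legal
(0,1): flips 1 -> legal
(0,2): no bracket -> illegal
(1,0): flips 1 -> legal
(2,0): no bracket -> illegal
(4,2): flips 1 -> legal
(4,4): flips 1 -> legal
(5,2): flips 1 -> legal
(5,3): flips 2 -> legal
(5,4): flips 1 -> legal
B mobility = 8
-- W to move --
(0,1): no bracket -> illegal
(0,2): no bracket -> illegal
(0,3): no bracket -> illegal
(0,4): no bracket -> illegal
(0,5): no bracket -> illegal
(1,0): flips 2 -> legal
(1,3): flips 2 -> legal
(1,4): no bracket -> illegal
(2,0): no bracket -> illegal
(2,5): flips 1 -> legal
(3,0): no bracket -> illegal
(3,1): flips 2 -> legal
(3,5): flips 1 -> legal
(4,1): no bracket -> illegal
(4,2): no bracket -> illegal
(4,4): no bracket -> illegal
(4,5): no bracket -> illegal
W mobility = 5

Answer: B=8 W=5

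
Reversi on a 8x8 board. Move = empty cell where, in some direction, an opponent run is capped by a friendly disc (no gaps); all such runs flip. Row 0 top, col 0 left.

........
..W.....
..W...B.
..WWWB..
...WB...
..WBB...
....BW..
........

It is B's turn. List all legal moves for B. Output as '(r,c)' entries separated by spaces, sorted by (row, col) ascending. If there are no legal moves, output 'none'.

(0,1): no bracket -> illegal
(0,2): no bracket -> illegal
(0,3): no bracket -> illegal
(1,1): flips 2 -> legal
(1,3): no bracket -> illegal
(2,1): flips 2 -> legal
(2,3): flips 2 -> legal
(2,4): flips 1 -> legal
(2,5): no bracket -> illegal
(3,1): flips 3 -> legal
(4,1): no bracket -> illegal
(4,2): flips 1 -> legal
(4,5): no bracket -> illegal
(5,1): flips 1 -> legal
(5,5): no bracket -> illegal
(5,6): no bracket -> illegal
(6,1): no bracket -> illegal
(6,2): no bracket -> illegal
(6,3): no bracket -> illegal
(6,6): flips 1 -> legal
(7,4): no bracket -> illegal
(7,5): no bracket -> illegal
(7,6): flips 1 -> legal

Answer: (1,1) (2,1) (2,3) (2,4) (3,1) (4,2) (5,1) (6,6) (7,6)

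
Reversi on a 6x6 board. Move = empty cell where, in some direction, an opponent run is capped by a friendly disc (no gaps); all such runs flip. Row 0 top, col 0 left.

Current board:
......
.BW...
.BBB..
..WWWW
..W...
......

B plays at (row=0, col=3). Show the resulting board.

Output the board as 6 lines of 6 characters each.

Place B at (0,3); scan 8 dirs for brackets.
Dir NW: edge -> no flip
Dir N: edge -> no flip
Dir NE: edge -> no flip
Dir W: first cell '.' (not opp) -> no flip
Dir E: first cell '.' (not opp) -> no flip
Dir SW: opp run (1,2) capped by B -> flip
Dir S: first cell '.' (not opp) -> no flip
Dir SE: first cell '.' (not opp) -> no flip
All flips: (1,2)

Answer: ...B..
.BB...
.BBB..
..WWWW
..W...
......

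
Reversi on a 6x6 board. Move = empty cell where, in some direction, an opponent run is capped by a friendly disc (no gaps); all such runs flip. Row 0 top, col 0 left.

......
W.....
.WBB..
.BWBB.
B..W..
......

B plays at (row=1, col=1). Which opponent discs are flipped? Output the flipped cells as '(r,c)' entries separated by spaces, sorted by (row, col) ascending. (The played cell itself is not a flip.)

Dir NW: first cell '.' (not opp) -> no flip
Dir N: first cell '.' (not opp) -> no flip
Dir NE: first cell '.' (not opp) -> no flip
Dir W: opp run (1,0), next=edge -> no flip
Dir E: first cell '.' (not opp) -> no flip
Dir SW: first cell '.' (not opp) -> no flip
Dir S: opp run (2,1) capped by B -> flip
Dir SE: first cell 'B' (not opp) -> no flip

Answer: (2,1)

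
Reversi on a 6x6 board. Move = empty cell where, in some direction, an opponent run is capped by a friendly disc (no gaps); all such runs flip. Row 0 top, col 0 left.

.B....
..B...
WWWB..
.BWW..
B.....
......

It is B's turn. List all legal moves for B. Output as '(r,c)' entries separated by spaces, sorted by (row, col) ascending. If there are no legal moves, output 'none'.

Answer: (1,1) (1,3) (3,0) (3,4) (4,1) (4,2) (4,3)

Derivation:
(1,0): no bracket -> illegal
(1,1): flips 1 -> legal
(1,3): flips 1 -> legal
(2,4): no bracket -> illegal
(3,0): flips 1 -> legal
(3,4): flips 2 -> legal
(4,1): flips 1 -> legal
(4,2): flips 2 -> legal
(4,3): flips 1 -> legal
(4,4): no bracket -> illegal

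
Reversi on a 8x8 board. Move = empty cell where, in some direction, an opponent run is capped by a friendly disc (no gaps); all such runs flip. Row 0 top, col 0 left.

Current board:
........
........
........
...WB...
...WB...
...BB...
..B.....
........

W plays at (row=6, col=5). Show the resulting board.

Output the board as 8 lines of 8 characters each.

Place W at (6,5); scan 8 dirs for brackets.
Dir NW: opp run (5,4) capped by W -> flip
Dir N: first cell '.' (not opp) -> no flip
Dir NE: first cell '.' (not opp) -> no flip
Dir W: first cell '.' (not opp) -> no flip
Dir E: first cell '.' (not opp) -> no flip
Dir SW: first cell '.' (not opp) -> no flip
Dir S: first cell '.' (not opp) -> no flip
Dir SE: first cell '.' (not opp) -> no flip
All flips: (5,4)

Answer: ........
........
........
...WB...
...WB...
...BW...
..B..W..
........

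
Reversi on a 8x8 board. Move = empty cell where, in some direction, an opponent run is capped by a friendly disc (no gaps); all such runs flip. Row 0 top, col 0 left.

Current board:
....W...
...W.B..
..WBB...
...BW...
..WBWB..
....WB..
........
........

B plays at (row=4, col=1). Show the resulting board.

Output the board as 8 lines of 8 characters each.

Place B at (4,1); scan 8 dirs for brackets.
Dir NW: first cell '.' (not opp) -> no flip
Dir N: first cell '.' (not opp) -> no flip
Dir NE: first cell '.' (not opp) -> no flip
Dir W: first cell '.' (not opp) -> no flip
Dir E: opp run (4,2) capped by B -> flip
Dir SW: first cell '.' (not opp) -> no flip
Dir S: first cell '.' (not opp) -> no flip
Dir SE: first cell '.' (not opp) -> no flip
All flips: (4,2)

Answer: ....W...
...W.B..
..WBB...
...BW...
.BBBWB..
....WB..
........
........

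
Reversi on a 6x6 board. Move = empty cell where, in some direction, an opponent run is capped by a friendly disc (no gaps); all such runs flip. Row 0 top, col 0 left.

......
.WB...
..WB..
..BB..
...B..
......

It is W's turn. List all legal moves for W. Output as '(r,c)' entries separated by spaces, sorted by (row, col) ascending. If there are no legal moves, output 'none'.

(0,1): no bracket -> illegal
(0,2): flips 1 -> legal
(0,3): no bracket -> illegal
(1,3): flips 1 -> legal
(1,4): no bracket -> illegal
(2,1): no bracket -> illegal
(2,4): flips 1 -> legal
(3,1): no bracket -> illegal
(3,4): no bracket -> illegal
(4,1): no bracket -> illegal
(4,2): flips 1 -> legal
(4,4): flips 1 -> legal
(5,2): no bracket -> illegal
(5,3): no bracket -> illegal
(5,4): no bracket -> illegal

Answer: (0,2) (1,3) (2,4) (4,2) (4,4)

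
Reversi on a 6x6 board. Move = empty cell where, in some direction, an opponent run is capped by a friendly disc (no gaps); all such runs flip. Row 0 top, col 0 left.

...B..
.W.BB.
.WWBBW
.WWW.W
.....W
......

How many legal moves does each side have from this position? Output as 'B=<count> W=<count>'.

Answer: B=5 W=4

Derivation:
-- B to move --
(0,0): no bracket -> illegal
(0,1): no bracket -> illegal
(0,2): no bracket -> illegal
(1,0): no bracket -> illegal
(1,2): no bracket -> illegal
(1,5): no bracket -> illegal
(2,0): flips 2 -> legal
(3,0): no bracket -> illegal
(3,4): no bracket -> illegal
(4,0): flips 2 -> legal
(4,1): flips 1 -> legal
(4,2): flips 1 -> legal
(4,3): flips 1 -> legal
(4,4): no bracket -> illegal
(5,4): no bracket -> illegal
(5,5): no bracket -> illegal
B mobility = 5
-- W to move --
(0,2): flips 2 -> legal
(0,4): flips 1 -> legal
(0,5): flips 2 -> legal
(1,2): no bracket -> illegal
(1,5): flips 1 -> legal
(3,4): no bracket -> illegal
W mobility = 4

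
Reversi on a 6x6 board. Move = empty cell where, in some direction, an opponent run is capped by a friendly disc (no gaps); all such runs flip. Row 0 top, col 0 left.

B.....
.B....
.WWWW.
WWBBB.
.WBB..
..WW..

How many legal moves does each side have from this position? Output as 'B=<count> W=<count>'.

-- B to move --
(1,0): flips 1 -> legal
(1,2): flips 2 -> legal
(1,3): flips 1 -> legal
(1,4): flips 2 -> legal
(1,5): flips 1 -> legal
(2,0): flips 1 -> legal
(2,5): no bracket -> illegal
(3,5): no bracket -> illegal
(4,0): flips 1 -> legal
(4,4): no bracket -> illegal
(5,0): flips 1 -> legal
(5,1): flips 3 -> legal
(5,4): no bracket -> illegal
B mobility = 9
-- W to move --
(0,1): flips 1 -> legal
(0,2): no bracket -> illegal
(1,0): no bracket -> illegal
(1,2): no bracket -> illegal
(2,0): no bracket -> illegal
(2,5): flips 2 -> legal
(3,5): flips 3 -> legal
(4,4): flips 4 -> legal
(4,5): flips 1 -> legal
(5,1): flips 2 -> legal
(5,4): flips 2 -> legal
W mobility = 7

Answer: B=9 W=7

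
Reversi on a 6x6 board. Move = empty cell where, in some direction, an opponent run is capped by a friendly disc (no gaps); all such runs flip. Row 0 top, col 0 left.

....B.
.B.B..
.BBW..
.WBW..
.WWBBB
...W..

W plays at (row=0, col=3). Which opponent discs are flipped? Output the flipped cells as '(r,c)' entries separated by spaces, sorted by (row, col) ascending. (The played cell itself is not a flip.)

Dir NW: edge -> no flip
Dir N: edge -> no flip
Dir NE: edge -> no flip
Dir W: first cell '.' (not opp) -> no flip
Dir E: opp run (0,4), next='.' -> no flip
Dir SW: first cell '.' (not opp) -> no flip
Dir S: opp run (1,3) capped by W -> flip
Dir SE: first cell '.' (not opp) -> no flip

Answer: (1,3)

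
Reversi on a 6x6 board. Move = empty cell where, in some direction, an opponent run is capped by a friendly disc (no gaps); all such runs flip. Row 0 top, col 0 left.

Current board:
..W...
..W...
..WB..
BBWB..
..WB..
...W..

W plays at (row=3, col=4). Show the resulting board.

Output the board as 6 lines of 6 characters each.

Place W at (3,4); scan 8 dirs for brackets.
Dir NW: opp run (2,3) capped by W -> flip
Dir N: first cell '.' (not opp) -> no flip
Dir NE: first cell '.' (not opp) -> no flip
Dir W: opp run (3,3) capped by W -> flip
Dir E: first cell '.' (not opp) -> no flip
Dir SW: opp run (4,3), next='.' -> no flip
Dir S: first cell '.' (not opp) -> no flip
Dir SE: first cell '.' (not opp) -> no flip
All flips: (2,3) (3,3)

Answer: ..W...
..W...
..WW..
BBWWW.
..WB..
...W..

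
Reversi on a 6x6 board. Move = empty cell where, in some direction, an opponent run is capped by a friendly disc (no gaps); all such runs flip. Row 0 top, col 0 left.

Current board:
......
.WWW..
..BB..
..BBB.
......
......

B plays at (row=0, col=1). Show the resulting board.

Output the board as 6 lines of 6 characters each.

Answer: .B....
.WBW..
..BB..
..BBB.
......
......

Derivation:
Place B at (0,1); scan 8 dirs for brackets.
Dir NW: edge -> no flip
Dir N: edge -> no flip
Dir NE: edge -> no flip
Dir W: first cell '.' (not opp) -> no flip
Dir E: first cell '.' (not opp) -> no flip
Dir SW: first cell '.' (not opp) -> no flip
Dir S: opp run (1,1), next='.' -> no flip
Dir SE: opp run (1,2) capped by B -> flip
All flips: (1,2)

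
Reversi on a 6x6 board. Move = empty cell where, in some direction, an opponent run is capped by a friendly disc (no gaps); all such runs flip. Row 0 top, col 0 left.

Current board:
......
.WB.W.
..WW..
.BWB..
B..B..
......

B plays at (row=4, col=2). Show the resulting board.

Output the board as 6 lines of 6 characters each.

Answer: ......
.WB.W.
..BW..
.BBB..
B.BB..
......

Derivation:
Place B at (4,2); scan 8 dirs for brackets.
Dir NW: first cell 'B' (not opp) -> no flip
Dir N: opp run (3,2) (2,2) capped by B -> flip
Dir NE: first cell 'B' (not opp) -> no flip
Dir W: first cell '.' (not opp) -> no flip
Dir E: first cell 'B' (not opp) -> no flip
Dir SW: first cell '.' (not opp) -> no flip
Dir S: first cell '.' (not opp) -> no flip
Dir SE: first cell '.' (not opp) -> no flip
All flips: (2,2) (3,2)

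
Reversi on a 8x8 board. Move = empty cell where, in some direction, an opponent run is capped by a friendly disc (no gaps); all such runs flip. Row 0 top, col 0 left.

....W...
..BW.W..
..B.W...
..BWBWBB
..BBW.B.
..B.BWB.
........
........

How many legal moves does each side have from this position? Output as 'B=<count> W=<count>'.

-- B to move --
(0,2): flips 3 -> legal
(0,3): no bracket -> illegal
(0,5): no bracket -> illegal
(0,6): flips 3 -> legal
(1,4): flips 2 -> legal
(1,6): no bracket -> illegal
(2,3): flips 1 -> legal
(2,5): no bracket -> illegal
(2,6): no bracket -> illegal
(4,5): flips 1 -> legal
(5,3): no bracket -> illegal
(6,4): flips 1 -> legal
(6,5): no bracket -> illegal
(6,6): flips 3 -> legal
B mobility = 7
-- W to move --
(0,1): no bracket -> illegal
(0,2): no bracket -> illegal
(0,3): no bracket -> illegal
(1,1): flips 2 -> legal
(2,1): no bracket -> illegal
(2,3): no bracket -> illegal
(2,5): no bracket -> illegal
(2,6): no bracket -> illegal
(2,7): no bracket -> illegal
(3,1): flips 2 -> legal
(4,1): flips 2 -> legal
(4,5): no bracket -> illegal
(4,7): no bracket -> illegal
(5,1): flips 1 -> legal
(5,3): flips 2 -> legal
(5,7): flips 2 -> legal
(6,1): no bracket -> illegal
(6,2): no bracket -> illegal
(6,3): no bracket -> illegal
(6,4): flips 1 -> legal
(6,5): no bracket -> illegal
(6,6): no bracket -> illegal
(6,7): no bracket -> illegal
W mobility = 7

Answer: B=7 W=7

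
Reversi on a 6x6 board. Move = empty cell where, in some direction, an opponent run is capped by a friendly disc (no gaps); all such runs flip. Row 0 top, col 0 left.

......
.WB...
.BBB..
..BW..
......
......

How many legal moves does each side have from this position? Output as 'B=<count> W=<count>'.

-- B to move --
(0,0): flips 1 -> legal
(0,1): flips 1 -> legal
(0,2): no bracket -> illegal
(1,0): flips 1 -> legal
(2,0): no bracket -> illegal
(2,4): no bracket -> illegal
(3,4): flips 1 -> legal
(4,2): no bracket -> illegal
(4,3): flips 1 -> legal
(4,4): flips 1 -> legal
B mobility = 6
-- W to move --
(0,1): no bracket -> illegal
(0,2): no bracket -> illegal
(0,3): no bracket -> illegal
(1,0): no bracket -> illegal
(1,3): flips 2 -> legal
(1,4): no bracket -> illegal
(2,0): no bracket -> illegal
(2,4): no bracket -> illegal
(3,0): no bracket -> illegal
(3,1): flips 2 -> legal
(3,4): no bracket -> illegal
(4,1): no bracket -> illegal
(4,2): no bracket -> illegal
(4,3): no bracket -> illegal
W mobility = 2

Answer: B=6 W=2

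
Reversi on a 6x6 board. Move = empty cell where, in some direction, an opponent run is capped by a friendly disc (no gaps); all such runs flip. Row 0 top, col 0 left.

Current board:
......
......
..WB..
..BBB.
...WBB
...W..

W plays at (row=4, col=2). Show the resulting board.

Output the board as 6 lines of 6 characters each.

Answer: ......
......
..WB..
..WBB.
..WWBB
...W..

Derivation:
Place W at (4,2); scan 8 dirs for brackets.
Dir NW: first cell '.' (not opp) -> no flip
Dir N: opp run (3,2) capped by W -> flip
Dir NE: opp run (3,3), next='.' -> no flip
Dir W: first cell '.' (not opp) -> no flip
Dir E: first cell 'W' (not opp) -> no flip
Dir SW: first cell '.' (not opp) -> no flip
Dir S: first cell '.' (not opp) -> no flip
Dir SE: first cell 'W' (not opp) -> no flip
All flips: (3,2)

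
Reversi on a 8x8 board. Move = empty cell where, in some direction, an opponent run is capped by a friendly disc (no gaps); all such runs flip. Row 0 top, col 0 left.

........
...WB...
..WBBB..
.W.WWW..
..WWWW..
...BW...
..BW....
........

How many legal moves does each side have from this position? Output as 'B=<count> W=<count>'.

Answer: B=13 W=9

Derivation:
-- B to move --
(0,2): flips 1 -> legal
(0,3): flips 1 -> legal
(0,4): no bracket -> illegal
(1,1): no bracket -> illegal
(1,2): flips 1 -> legal
(2,0): flips 2 -> legal
(2,1): flips 1 -> legal
(2,6): flips 2 -> legal
(3,0): no bracket -> illegal
(3,2): no bracket -> illegal
(3,6): no bracket -> illegal
(4,0): no bracket -> illegal
(4,1): no bracket -> illegal
(4,6): flips 1 -> legal
(5,1): flips 2 -> legal
(5,2): flips 2 -> legal
(5,5): flips 3 -> legal
(5,6): flips 2 -> legal
(6,4): flips 4 -> legal
(6,5): no bracket -> illegal
(7,2): no bracket -> illegal
(7,3): flips 1 -> legal
(7,4): no bracket -> illegal
B mobility = 13
-- W to move --
(0,3): no bracket -> illegal
(0,4): flips 2 -> legal
(0,5): no bracket -> illegal
(1,2): flips 1 -> legal
(1,5): flips 3 -> legal
(1,6): flips 1 -> legal
(2,6): flips 3 -> legal
(3,2): no bracket -> illegal
(3,6): no bracket -> illegal
(5,1): no bracket -> illegal
(5,2): flips 1 -> legal
(6,1): flips 1 -> legal
(6,4): flips 1 -> legal
(7,1): flips 2 -> legal
(7,2): no bracket -> illegal
(7,3): no bracket -> illegal
W mobility = 9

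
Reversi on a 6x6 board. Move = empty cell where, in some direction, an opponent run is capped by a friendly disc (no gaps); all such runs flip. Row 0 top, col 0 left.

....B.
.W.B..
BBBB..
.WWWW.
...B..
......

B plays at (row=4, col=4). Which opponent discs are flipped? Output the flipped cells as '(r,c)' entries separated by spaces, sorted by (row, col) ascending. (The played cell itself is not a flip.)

Dir NW: opp run (3,3) capped by B -> flip
Dir N: opp run (3,4), next='.' -> no flip
Dir NE: first cell '.' (not opp) -> no flip
Dir W: first cell 'B' (not opp) -> no flip
Dir E: first cell '.' (not opp) -> no flip
Dir SW: first cell '.' (not opp) -> no flip
Dir S: first cell '.' (not opp) -> no flip
Dir SE: first cell '.' (not opp) -> no flip

Answer: (3,3)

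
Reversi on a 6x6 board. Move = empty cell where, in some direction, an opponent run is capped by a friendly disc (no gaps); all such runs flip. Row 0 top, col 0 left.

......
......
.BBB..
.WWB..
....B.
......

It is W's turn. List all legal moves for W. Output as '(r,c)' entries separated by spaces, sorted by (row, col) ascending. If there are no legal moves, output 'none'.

Answer: (1,0) (1,1) (1,2) (1,3) (1,4) (3,4)

Derivation:
(1,0): flips 1 -> legal
(1,1): flips 1 -> legal
(1,2): flips 1 -> legal
(1,3): flips 1 -> legal
(1,4): flips 1 -> legal
(2,0): no bracket -> illegal
(2,4): no bracket -> illegal
(3,0): no bracket -> illegal
(3,4): flips 1 -> legal
(3,5): no bracket -> illegal
(4,2): no bracket -> illegal
(4,3): no bracket -> illegal
(4,5): no bracket -> illegal
(5,3): no bracket -> illegal
(5,4): no bracket -> illegal
(5,5): no bracket -> illegal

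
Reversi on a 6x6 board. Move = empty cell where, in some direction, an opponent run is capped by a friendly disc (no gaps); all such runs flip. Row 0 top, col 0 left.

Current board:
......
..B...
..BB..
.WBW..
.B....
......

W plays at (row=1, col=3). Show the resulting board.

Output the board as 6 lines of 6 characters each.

Place W at (1,3); scan 8 dirs for brackets.
Dir NW: first cell '.' (not opp) -> no flip
Dir N: first cell '.' (not opp) -> no flip
Dir NE: first cell '.' (not opp) -> no flip
Dir W: opp run (1,2), next='.' -> no flip
Dir E: first cell '.' (not opp) -> no flip
Dir SW: opp run (2,2) capped by W -> flip
Dir S: opp run (2,3) capped by W -> flip
Dir SE: first cell '.' (not opp) -> no flip
All flips: (2,2) (2,3)

Answer: ......
..BW..
..WW..
.WBW..
.B....
......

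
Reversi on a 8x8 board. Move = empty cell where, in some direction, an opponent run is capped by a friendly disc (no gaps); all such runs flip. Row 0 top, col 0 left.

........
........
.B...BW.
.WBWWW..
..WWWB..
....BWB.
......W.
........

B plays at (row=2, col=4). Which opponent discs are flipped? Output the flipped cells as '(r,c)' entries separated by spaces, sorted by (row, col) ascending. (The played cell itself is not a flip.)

Answer: (3,4) (4,4)

Derivation:
Dir NW: first cell '.' (not opp) -> no flip
Dir N: first cell '.' (not opp) -> no flip
Dir NE: first cell '.' (not opp) -> no flip
Dir W: first cell '.' (not opp) -> no flip
Dir E: first cell 'B' (not opp) -> no flip
Dir SW: opp run (3,3) (4,2), next='.' -> no flip
Dir S: opp run (3,4) (4,4) capped by B -> flip
Dir SE: opp run (3,5), next='.' -> no flip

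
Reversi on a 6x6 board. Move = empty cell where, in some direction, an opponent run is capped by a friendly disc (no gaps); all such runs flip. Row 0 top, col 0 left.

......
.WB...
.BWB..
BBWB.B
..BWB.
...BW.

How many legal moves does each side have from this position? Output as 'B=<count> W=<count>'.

-- B to move --
(0,0): flips 2 -> legal
(0,1): flips 1 -> legal
(0,2): no bracket -> illegal
(1,0): flips 1 -> legal
(1,3): flips 1 -> legal
(2,0): no bracket -> illegal
(3,4): no bracket -> illegal
(4,1): flips 1 -> legal
(4,5): no bracket -> illegal
(5,2): no bracket -> illegal
(5,5): flips 1 -> legal
B mobility = 6
-- W to move --
(0,1): no bracket -> illegal
(0,2): flips 1 -> legal
(0,3): no bracket -> illegal
(1,0): flips 1 -> legal
(1,3): flips 3 -> legal
(1,4): flips 1 -> legal
(2,0): flips 1 -> legal
(2,4): flips 1 -> legal
(2,5): no bracket -> illegal
(3,4): flips 2 -> legal
(4,0): flips 1 -> legal
(4,1): flips 3 -> legal
(4,5): flips 1 -> legal
(5,1): no bracket -> illegal
(5,2): flips 2 -> legal
(5,5): flips 2 -> legal
W mobility = 12

Answer: B=6 W=12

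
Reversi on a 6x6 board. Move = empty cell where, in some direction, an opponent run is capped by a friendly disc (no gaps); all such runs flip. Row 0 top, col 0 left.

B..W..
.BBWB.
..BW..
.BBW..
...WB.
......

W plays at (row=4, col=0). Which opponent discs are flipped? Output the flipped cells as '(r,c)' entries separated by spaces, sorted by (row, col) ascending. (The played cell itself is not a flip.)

Answer: (2,2) (3,1)

Derivation:
Dir NW: edge -> no flip
Dir N: first cell '.' (not opp) -> no flip
Dir NE: opp run (3,1) (2,2) capped by W -> flip
Dir W: edge -> no flip
Dir E: first cell '.' (not opp) -> no flip
Dir SW: edge -> no flip
Dir S: first cell '.' (not opp) -> no flip
Dir SE: first cell '.' (not opp) -> no flip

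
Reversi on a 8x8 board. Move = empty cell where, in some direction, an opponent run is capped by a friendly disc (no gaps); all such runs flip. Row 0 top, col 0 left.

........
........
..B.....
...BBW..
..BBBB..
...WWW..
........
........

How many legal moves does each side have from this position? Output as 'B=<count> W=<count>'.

Answer: B=8 W=6

Derivation:
-- B to move --
(2,4): no bracket -> illegal
(2,5): flips 1 -> legal
(2,6): flips 1 -> legal
(3,6): flips 1 -> legal
(4,6): no bracket -> illegal
(5,2): no bracket -> illegal
(5,6): no bracket -> illegal
(6,2): flips 1 -> legal
(6,3): flips 2 -> legal
(6,4): flips 2 -> legal
(6,5): flips 2 -> legal
(6,6): flips 1 -> legal
B mobility = 8
-- W to move --
(1,1): flips 3 -> legal
(1,2): no bracket -> illegal
(1,3): no bracket -> illegal
(2,1): no bracket -> illegal
(2,3): flips 2 -> legal
(2,4): flips 2 -> legal
(2,5): no bracket -> illegal
(3,1): flips 1 -> legal
(3,2): flips 3 -> legal
(3,6): flips 1 -> legal
(4,1): no bracket -> illegal
(4,6): no bracket -> illegal
(5,1): no bracket -> illegal
(5,2): no bracket -> illegal
(5,6): no bracket -> illegal
W mobility = 6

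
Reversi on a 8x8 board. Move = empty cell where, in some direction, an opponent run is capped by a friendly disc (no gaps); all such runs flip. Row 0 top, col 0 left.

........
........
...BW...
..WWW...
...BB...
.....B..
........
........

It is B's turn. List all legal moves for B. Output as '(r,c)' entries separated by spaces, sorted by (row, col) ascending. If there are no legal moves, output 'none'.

Answer: (1,4) (2,1) (2,2) (2,5) (4,1) (4,5)

Derivation:
(1,3): no bracket -> illegal
(1,4): flips 2 -> legal
(1,5): no bracket -> illegal
(2,1): flips 1 -> legal
(2,2): flips 1 -> legal
(2,5): flips 2 -> legal
(3,1): no bracket -> illegal
(3,5): no bracket -> illegal
(4,1): flips 1 -> legal
(4,2): no bracket -> illegal
(4,5): flips 1 -> legal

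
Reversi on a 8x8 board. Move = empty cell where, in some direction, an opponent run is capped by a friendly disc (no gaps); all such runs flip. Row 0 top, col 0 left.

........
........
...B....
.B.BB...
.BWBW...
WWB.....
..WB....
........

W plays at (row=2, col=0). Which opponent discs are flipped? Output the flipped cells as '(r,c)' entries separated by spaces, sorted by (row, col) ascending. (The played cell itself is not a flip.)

Answer: (3,1)

Derivation:
Dir NW: edge -> no flip
Dir N: first cell '.' (not opp) -> no flip
Dir NE: first cell '.' (not opp) -> no flip
Dir W: edge -> no flip
Dir E: first cell '.' (not opp) -> no flip
Dir SW: edge -> no flip
Dir S: first cell '.' (not opp) -> no flip
Dir SE: opp run (3,1) capped by W -> flip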